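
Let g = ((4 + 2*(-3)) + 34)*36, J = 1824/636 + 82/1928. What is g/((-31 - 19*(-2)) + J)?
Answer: 58857984/506345 ≈ 116.24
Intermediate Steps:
J = 148701/51092 (J = 1824*(1/636) + 82*(1/1928) = 152/53 + 41/964 = 148701/51092 ≈ 2.9105)
g = 1152 (g = ((4 - 6) + 34)*36 = (-2 + 34)*36 = 32*36 = 1152)
g/((-31 - 19*(-2)) + J) = 1152/((-31 - 19*(-2)) + 148701/51092) = 1152/((-31 + 38) + 148701/51092) = 1152/(7 + 148701/51092) = 1152/(506345/51092) = 1152*(51092/506345) = 58857984/506345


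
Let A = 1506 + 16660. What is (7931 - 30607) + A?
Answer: -4510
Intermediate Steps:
A = 18166
(7931 - 30607) + A = (7931 - 30607) + 18166 = -22676 + 18166 = -4510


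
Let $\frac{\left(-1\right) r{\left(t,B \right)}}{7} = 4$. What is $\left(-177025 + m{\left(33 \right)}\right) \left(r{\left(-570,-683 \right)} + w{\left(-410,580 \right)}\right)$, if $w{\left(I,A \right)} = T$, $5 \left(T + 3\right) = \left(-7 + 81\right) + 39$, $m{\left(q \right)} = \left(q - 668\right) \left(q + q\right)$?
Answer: $1839054$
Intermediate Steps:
$m{\left(q \right)} = 2 q \left(-668 + q\right)$ ($m{\left(q \right)} = \left(-668 + q\right) 2 q = 2 q \left(-668 + q\right)$)
$T = \frac{98}{5}$ ($T = -3 + \frac{\left(-7 + 81\right) + 39}{5} = -3 + \frac{74 + 39}{5} = -3 + \frac{1}{5} \cdot 113 = -3 + \frac{113}{5} = \frac{98}{5} \approx 19.6$)
$w{\left(I,A \right)} = \frac{98}{5}$
$r{\left(t,B \right)} = -28$ ($r{\left(t,B \right)} = \left(-7\right) 4 = -28$)
$\left(-177025 + m{\left(33 \right)}\right) \left(r{\left(-570,-683 \right)} + w{\left(-410,580 \right)}\right) = \left(-177025 + 2 \cdot 33 \left(-668 + 33\right)\right) \left(-28 + \frac{98}{5}\right) = \left(-177025 + 2 \cdot 33 \left(-635\right)\right) \left(- \frac{42}{5}\right) = \left(-177025 - 41910\right) \left(- \frac{42}{5}\right) = \left(-218935\right) \left(- \frac{42}{5}\right) = 1839054$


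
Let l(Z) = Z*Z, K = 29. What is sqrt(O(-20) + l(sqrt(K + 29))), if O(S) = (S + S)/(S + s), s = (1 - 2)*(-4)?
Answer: 11*sqrt(2)/2 ≈ 7.7782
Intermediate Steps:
s = 4 (s = -1*(-4) = 4)
O(S) = 2*S/(4 + S) (O(S) = (S + S)/(S + 4) = (2*S)/(4 + S) = 2*S/(4 + S))
l(Z) = Z**2
sqrt(O(-20) + l(sqrt(K + 29))) = sqrt(2*(-20)/(4 - 20) + (sqrt(29 + 29))**2) = sqrt(2*(-20)/(-16) + (sqrt(58))**2) = sqrt(2*(-20)*(-1/16) + 58) = sqrt(5/2 + 58) = sqrt(121/2) = 11*sqrt(2)/2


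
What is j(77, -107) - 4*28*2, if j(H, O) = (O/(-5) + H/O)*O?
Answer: -12184/5 ≈ -2436.8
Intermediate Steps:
j(H, O) = O*(-O/5 + H/O) (j(H, O) = (O*(-⅕) + H/O)*O = (-O/5 + H/O)*O = O*(-O/5 + H/O))
j(77, -107) - 4*28*2 = (77 - ⅕*(-107)²) - 4*28*2 = (77 - ⅕*11449) - 112*2 = (77 - 11449/5) - 224 = -11064/5 - 224 = -12184/5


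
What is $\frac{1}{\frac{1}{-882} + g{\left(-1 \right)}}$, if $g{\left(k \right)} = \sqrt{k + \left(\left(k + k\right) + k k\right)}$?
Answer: $- \frac{882}{1555849} - \frac{777924 i \sqrt{2}}{1555849} \approx -0.00056689 - 0.70711 i$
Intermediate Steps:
$g{\left(k \right)} = \sqrt{k^{2} + 3 k}$ ($g{\left(k \right)} = \sqrt{k + \left(2 k + k^{2}\right)} = \sqrt{k + \left(k^{2} + 2 k\right)} = \sqrt{k^{2} + 3 k}$)
$\frac{1}{\frac{1}{-882} + g{\left(-1 \right)}} = \frac{1}{\frac{1}{-882} + \sqrt{- (3 - 1)}} = \frac{1}{- \frac{1}{882} + \sqrt{\left(-1\right) 2}} = \frac{1}{- \frac{1}{882} + \sqrt{-2}} = \frac{1}{- \frac{1}{882} + i \sqrt{2}}$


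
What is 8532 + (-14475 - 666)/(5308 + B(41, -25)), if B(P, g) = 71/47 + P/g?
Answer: 2533054441/296988 ≈ 8529.1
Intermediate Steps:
B(P, g) = 71/47 + P/g (B(P, g) = 71*(1/47) + P/g = 71/47 + P/g)
8532 + (-14475 - 666)/(5308 + B(41, -25)) = 8532 + (-14475 - 666)/(5308 + (71/47 + 41/(-25))) = 8532 - 15141/(5308 + (71/47 + 41*(-1/25))) = 8532 - 15141/(5308 + (71/47 - 41/25)) = 8532 - 15141/(5308 - 152/1175) = 8532 - 15141/6236748/1175 = 8532 - 15141*1175/6236748 = 8532 - 847175/296988 = 2533054441/296988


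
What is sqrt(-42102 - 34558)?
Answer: 2*I*sqrt(19165) ≈ 276.88*I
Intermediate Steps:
sqrt(-42102 - 34558) = sqrt(-76660) = 2*I*sqrt(19165)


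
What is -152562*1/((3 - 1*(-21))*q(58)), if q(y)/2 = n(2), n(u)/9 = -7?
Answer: 25427/504 ≈ 50.450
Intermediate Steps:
n(u) = -63 (n(u) = 9*(-7) = -63)
q(y) = -126 (q(y) = 2*(-63) = -126)
-152562*1/((3 - 1*(-21))*q(58)) = -152562*(-1/(126*(3 - 1*(-21)))) = -152562*(-1/(126*(3 + 21))) = -152562/(24*(-126)) = -152562/(-3024) = -152562*(-1/3024) = 25427/504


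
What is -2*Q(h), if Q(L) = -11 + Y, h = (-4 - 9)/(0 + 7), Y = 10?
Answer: 2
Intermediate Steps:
h = -13/7 ≈ -1.8571
Q(L) = -1 (Q(L) = -11 + 10 = -1)
-2*Q(h) = -2*(-1) = 2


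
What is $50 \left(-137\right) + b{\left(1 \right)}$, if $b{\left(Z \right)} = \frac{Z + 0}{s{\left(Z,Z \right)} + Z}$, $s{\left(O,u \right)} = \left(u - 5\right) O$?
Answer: $- \frac{20551}{3} \approx -6850.3$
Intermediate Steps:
$s{\left(O,u \right)} = O \left(-5 + u\right)$ ($s{\left(O,u \right)} = \left(-5 + u\right) O = O \left(-5 + u\right)$)
$b{\left(Z \right)} = \frac{Z}{Z + Z \left(-5 + Z\right)}$ ($b{\left(Z \right)} = \frac{Z + 0}{Z \left(-5 + Z\right) + Z} = \frac{Z}{Z + Z \left(-5 + Z\right)}$)
$50 \left(-137\right) + b{\left(1 \right)} = 50 \left(-137\right) + \frac{1}{-4 + 1} = -6850 + \frac{1}{-3} = -6850 - \frac{1}{3} = - \frac{20551}{3}$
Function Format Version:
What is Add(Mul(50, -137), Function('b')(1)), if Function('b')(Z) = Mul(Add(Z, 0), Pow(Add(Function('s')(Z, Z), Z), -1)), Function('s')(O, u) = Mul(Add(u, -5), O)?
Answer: Rational(-20551, 3) ≈ -6850.3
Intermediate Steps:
Function('s')(O, u) = Mul(O, Add(-5, u)) (Function('s')(O, u) = Mul(Add(-5, u), O) = Mul(O, Add(-5, u)))
Function('b')(Z) = Mul(Z, Pow(Add(Z, Mul(Z, Add(-5, Z))), -1)) (Function('b')(Z) = Mul(Add(Z, 0), Pow(Add(Mul(Z, Add(-5, Z)), Z), -1)) = Mul(Z, Pow(Add(Z, Mul(Z, Add(-5, Z))), -1)))
Add(Mul(50, -137), Function('b')(1)) = Add(Mul(50, -137), Pow(Add(-4, 1), -1)) = Add(-6850, Pow(-3, -1)) = Add(-6850, Rational(-1, 3)) = Rational(-20551, 3)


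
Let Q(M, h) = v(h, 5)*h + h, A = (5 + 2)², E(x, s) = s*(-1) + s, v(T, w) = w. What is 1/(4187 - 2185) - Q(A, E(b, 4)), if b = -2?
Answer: 1/2002 ≈ 0.00049950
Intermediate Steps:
E(x, s) = 0 (E(x, s) = -s + s = 0)
A = 49 (A = 7² = 49)
Q(M, h) = 6*h (Q(M, h) = 5*h + h = 6*h)
1/(4187 - 2185) - Q(A, E(b, 4)) = 1/(4187 - 2185) - 6*0 = 1/2002 - 1*0 = 1/2002 + 0 = 1/2002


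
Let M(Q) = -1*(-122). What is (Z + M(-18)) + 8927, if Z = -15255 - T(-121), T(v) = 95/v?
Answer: -750831/121 ≈ -6205.2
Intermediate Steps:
M(Q) = 122
Z = -1845760/121 (Z = -15255 - 95/(-121) = -15255 - 95*(-1)/121 = -15255 - 1*(-95/121) = -15255 + 95/121 = -1845760/121 ≈ -15254.)
(Z + M(-18)) + 8927 = (-1845760/121 + 122) + 8927 = -1830998/121 + 8927 = -750831/121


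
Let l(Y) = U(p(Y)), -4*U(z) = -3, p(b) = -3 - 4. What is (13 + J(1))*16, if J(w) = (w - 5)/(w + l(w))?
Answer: 1200/7 ≈ 171.43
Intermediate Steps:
p(b) = -7
U(z) = ¾ (U(z) = -¼*(-3) = ¾)
l(Y) = ¾
J(w) = (-5 + w)/(¾ + w) (J(w) = (w - 5)/(w + ¾) = (-5 + w)/(¾ + w))
(13 + J(1))*16 = (13 + 4*(-5 + 1)/(3 + 4*1))*16 = (13 + 4*(-4)/(3 + 4))*16 = (13 + 4*(-4)/7)*16 = (13 + 4*(⅐)*(-4))*16 = (13 - 16/7)*16 = (75/7)*16 = 1200/7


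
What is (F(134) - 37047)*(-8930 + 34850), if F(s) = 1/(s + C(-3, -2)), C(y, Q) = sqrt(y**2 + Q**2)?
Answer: -5743303375680/5981 - 8640*sqrt(13)/5981 ≈ -9.6026e+8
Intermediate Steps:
C(y, Q) = sqrt(Q**2 + y**2)
F(s) = 1/(s + sqrt(13)) (F(s) = 1/(s + sqrt((-2)**2 + (-3)**2)) = 1/(s + sqrt(4 + 9)) = 1/(s + sqrt(13)))
(F(134) - 37047)*(-8930 + 34850) = (1/(134 + sqrt(13)) - 37047)*(-8930 + 34850) = (-37047 + 1/(134 + sqrt(13)))*25920 = -960258240 + 25920/(134 + sqrt(13))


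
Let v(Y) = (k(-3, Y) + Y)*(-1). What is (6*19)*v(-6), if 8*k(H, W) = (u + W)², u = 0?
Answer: 171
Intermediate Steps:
k(H, W) = W²/8 (k(H, W) = (0 + W)²/8 = W²/8)
v(Y) = -Y - Y²/8 (v(Y) = (Y²/8 + Y)*(-1) = (Y + Y²/8)*(-1) = -Y - Y²/8)
(6*19)*v(-6) = (6*19)*((⅛)*(-6)*(-8 - 1*(-6))) = 114*((⅛)*(-6)*(-8 + 6)) = 114*((⅛)*(-6)*(-2)) = 114*(3/2) = 171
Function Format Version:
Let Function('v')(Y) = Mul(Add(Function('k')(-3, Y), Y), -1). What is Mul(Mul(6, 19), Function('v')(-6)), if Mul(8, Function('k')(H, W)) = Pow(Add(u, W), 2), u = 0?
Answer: 171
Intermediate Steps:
Function('k')(H, W) = Mul(Rational(1, 8), Pow(W, 2)) (Function('k')(H, W) = Mul(Rational(1, 8), Pow(Add(0, W), 2)) = Mul(Rational(1, 8), Pow(W, 2)))
Function('v')(Y) = Add(Mul(-1, Y), Mul(Rational(-1, 8), Pow(Y, 2))) (Function('v')(Y) = Mul(Add(Mul(Rational(1, 8), Pow(Y, 2)), Y), -1) = Mul(Add(Y, Mul(Rational(1, 8), Pow(Y, 2))), -1) = Add(Mul(-1, Y), Mul(Rational(-1, 8), Pow(Y, 2))))
Mul(Mul(6, 19), Function('v')(-6)) = Mul(Mul(6, 19), Mul(Rational(1, 8), -6, Add(-8, Mul(-1, -6)))) = Mul(114, Mul(Rational(1, 8), -6, Add(-8, 6))) = Mul(114, Mul(Rational(1, 8), -6, -2)) = Mul(114, Rational(3, 2)) = 171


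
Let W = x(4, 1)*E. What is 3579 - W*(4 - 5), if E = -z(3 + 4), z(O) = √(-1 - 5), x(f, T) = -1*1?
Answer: 3579 + I*√6 ≈ 3579.0 + 2.4495*I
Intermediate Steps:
x(f, T) = -1
z(O) = I*√6 (z(O) = √(-6) = I*√6)
E = -I*√6 ≈ -2.4495*I
W = I*√6 (W = -(-1)*I*√6 = I*√6 ≈ 2.4495*I)
3579 - W*(4 - 5) = 3579 - I*√6*(4 - 5) = 3579 - I*√6*(-1) = 3579 - (-1)*I*√6 = 3579 + I*√6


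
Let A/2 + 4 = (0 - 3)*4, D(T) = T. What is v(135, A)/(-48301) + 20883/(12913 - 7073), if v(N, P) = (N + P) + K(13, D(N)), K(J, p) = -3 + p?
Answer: 1007297383/282077840 ≈ 3.5710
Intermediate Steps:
A = -32 (A = -8 + 2*((0 - 3)*4) = -8 + 2*(-3*4) = -8 + 2*(-12) = -8 - 24 = -32)
v(N, P) = -3 + P + 2*N (v(N, P) = (N + P) + (-3 + N) = -3 + P + 2*N)
v(135, A)/(-48301) + 20883/(12913 - 7073) = (-3 - 32 + 2*135)/(-48301) + 20883/(12913 - 7073) = (-3 - 32 + 270)*(-1/48301) + 20883/5840 = 235*(-1/48301) + 20883*(1/5840) = -235/48301 + 20883/5840 = 1007297383/282077840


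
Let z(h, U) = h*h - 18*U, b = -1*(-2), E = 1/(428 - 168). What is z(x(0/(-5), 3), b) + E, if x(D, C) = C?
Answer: -7019/260 ≈ -26.996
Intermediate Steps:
E = 1/260 ≈ 0.0038462
b = 2
z(h, U) = h**2 - 18*U
z(x(0/(-5), 3), b) + E = (3**2 - 18*2) + 1/260 = (9 - 36) + 1/260 = -27 + 1/260 = -7019/260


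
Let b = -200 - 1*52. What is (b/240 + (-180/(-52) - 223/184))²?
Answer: 205836409/143041600 ≈ 1.4390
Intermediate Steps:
b = -252 (b = -200 - 52 = -252)
(b/240 + (-180/(-52) - 223/184))² = (-252/240 + (-180/(-52) - 223/184))² = (-252*1/240 + (-180*(-1/52) - 223*1/184))² = (-21/20 + (45/13 - 223/184))² = (-21/20 + 5381/2392)² = (14347/11960)² = 205836409/143041600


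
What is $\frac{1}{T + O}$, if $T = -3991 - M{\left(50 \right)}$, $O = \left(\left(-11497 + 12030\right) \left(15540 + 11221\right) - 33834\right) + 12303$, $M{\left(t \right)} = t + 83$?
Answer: $\frac{1}{14237958} \approx 7.0235 \cdot 10^{-8}$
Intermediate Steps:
$M{\left(t \right)} = 83 + t$
$O = 14242082$ ($O = \left(533 \cdot 26761 - 33834\right) + 12303 = \left(14263613 - 33834\right) + 12303 = 14229779 + 12303 = 14242082$)
$T = -4124$ ($T = -3991 - \left(83 + 50\right) = -3991 - 133 = -4124$)
$\frac{1}{T + O} = \frac{1}{-4124 + 14242082} = \frac{1}{14237958}$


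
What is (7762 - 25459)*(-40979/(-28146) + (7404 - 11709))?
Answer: 714531423349/9382 ≈ 7.6160e+7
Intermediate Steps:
(7762 - 25459)*(-40979/(-28146) + (7404 - 11709)) = -17697*(-40979*(-1/28146) - 4305) = -17697*(40979/28146 - 4305) = -17697*(-121127551/28146) = 714531423349/9382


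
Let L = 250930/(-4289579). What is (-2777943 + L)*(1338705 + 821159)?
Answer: -3676769257559739704/612797 ≈ -6.0000e+12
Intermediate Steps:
L = -250930/4289579 (L = 250930*(-1/4289579) = -250930/4289579 ≈ -0.058498)
(-2777943 + L)*(1338705 + 821159) = (-2777943 - 250930/4289579)*(1338705 + 821159) = -11916206206927/4289579*2159864 = -3676769257559739704/612797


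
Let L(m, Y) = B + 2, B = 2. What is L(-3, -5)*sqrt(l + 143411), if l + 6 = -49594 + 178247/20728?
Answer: sqrt(10077397338210)/2591 ≈ 1225.2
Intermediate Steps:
L(m, Y) = 4 (L(m, Y) = 2 + 2 = 4)
l = -1027930553/20728 (l = -6 + (-49594 + 178247/20728) = -6 - 1027806185/20728 = -1027930553/20728 ≈ -49591.)
L(-3, -5)*sqrt(l + 143411) = 4*sqrt(-1027930553/20728 + 143411) = 4*sqrt(1944692655/20728) = 4*(sqrt(10077397338210)/10364) = sqrt(10077397338210)/2591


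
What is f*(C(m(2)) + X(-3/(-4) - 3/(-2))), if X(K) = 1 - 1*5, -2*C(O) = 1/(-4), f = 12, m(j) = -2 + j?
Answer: -93/2 ≈ -46.500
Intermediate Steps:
C(O) = ⅛ (C(O) = -½/(-4) = -½*(-¼) = ⅛)
X(K) = -4 (X(K) = 1 - 5 = -4)
f*(C(m(2)) + X(-3/(-4) - 3/(-2))) = 12*(⅛ - 4) = 12*(-31/8) = -93/2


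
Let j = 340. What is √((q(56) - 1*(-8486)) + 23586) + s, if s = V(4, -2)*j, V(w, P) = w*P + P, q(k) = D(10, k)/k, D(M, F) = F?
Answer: -3400 + √32073 ≈ -3220.9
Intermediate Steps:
q(k) = 1 (q(k) = k/k = 1)
V(w, P) = P + P*w (V(w, P) = P*w + P = P + P*w)
s = -3400 (s = -2*(1 + 4)*340 = -2*5*340 = -10*340 = -3400)
√((q(56) - 1*(-8486)) + 23586) + s = √((1 - 1*(-8486)) + 23586) - 3400 = √((1 + 8486) + 23586) - 3400 = √(8487 + 23586) - 3400 = √32073 - 3400 = -3400 + √32073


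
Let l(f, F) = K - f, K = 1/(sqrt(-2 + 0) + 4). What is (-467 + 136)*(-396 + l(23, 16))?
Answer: 1247539/9 + 331*I*sqrt(2)/18 ≈ 1.3862e+5 + 26.006*I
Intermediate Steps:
K = 1/(4 + I*sqrt(2)) (K = 1/(sqrt(-2) + 4) = 1/(I*sqrt(2) + 4) = 1/(4 + I*sqrt(2)) ≈ 0.22222 - 0.078567*I)
l(f, F) = 2/9 - f - I*sqrt(2)/18 (l(f, F) = (2/9 - I*sqrt(2)/18) - f = 2/9 - f - I*sqrt(2)/18)
(-467 + 136)*(-396 + l(23, 16)) = (-467 + 136)*(-396 + (2/9 - 1*23 - I*sqrt(2)/18)) = -331*(-396 + (2/9 - 23 - I*sqrt(2)/18)) = -331*(-396 + (-205/9 - I*sqrt(2)/18)) = -331*(-3769/9 - I*sqrt(2)/18) = 1247539/9 + 331*I*sqrt(2)/18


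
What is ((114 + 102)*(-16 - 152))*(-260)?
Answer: 9434880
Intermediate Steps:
((114 + 102)*(-16 - 152))*(-260) = (216*(-168))*(-260) = -36288*(-260) = 9434880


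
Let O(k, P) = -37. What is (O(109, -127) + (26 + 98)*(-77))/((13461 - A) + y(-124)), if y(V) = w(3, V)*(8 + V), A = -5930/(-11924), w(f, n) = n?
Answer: -11429154/33201785 ≈ -0.34423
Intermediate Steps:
A = 2965/5962 (A = -5930*(-1/11924) = 2965/5962 ≈ 0.49732)
y(V) = V*(8 + V)
(O(109, -127) + (26 + 98)*(-77))/((13461 - A) + y(-124)) = (-37 + (26 + 98)*(-77))/((13461 - 1*2965/5962) - 124*(8 - 124)) = (-37 + 124*(-77))/((13461 - 2965/5962) - 124*(-116)) = (-37 - 9548)/(80251517/5962 + 14384) = -9585/166008925/5962 = -9585*5962/166008925 = -11429154/33201785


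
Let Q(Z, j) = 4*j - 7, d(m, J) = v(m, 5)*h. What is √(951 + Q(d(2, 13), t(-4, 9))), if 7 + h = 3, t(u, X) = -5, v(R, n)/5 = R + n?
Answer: 2*√231 ≈ 30.397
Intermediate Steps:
v(R, n) = 5*R + 5*n (v(R, n) = 5*(R + n) = 5*R + 5*n)
h = -4 (h = -7 + 3 = -4)
d(m, J) = -100 - 20*m (d(m, J) = (5*m + 5*5)*(-4) = (5*m + 25)*(-4) = (25 + 5*m)*(-4) = -100 - 20*m)
Q(Z, j) = -7 + 4*j
√(951 + Q(d(2, 13), t(-4, 9))) = √(951 + (-7 + 4*(-5))) = √(951 + (-7 - 20)) = √(951 - 27) = √924 = 2*√231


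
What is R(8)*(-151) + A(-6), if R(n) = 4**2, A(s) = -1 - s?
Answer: -2411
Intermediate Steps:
R(n) = 16
R(8)*(-151) + A(-6) = 16*(-151) + (-1 - 1*(-6)) = -2416 + (-1 + 6) = -2416 + 5 = -2411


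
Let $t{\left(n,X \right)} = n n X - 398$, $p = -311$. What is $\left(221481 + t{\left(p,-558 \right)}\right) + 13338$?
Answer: $-53735897$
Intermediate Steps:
$t{\left(n,X \right)} = -398 + X n^{2}$ ($t{\left(n,X \right)} = n^{2} X - 398 = X n^{2} - 398 = -398 + X n^{2}$)
$\left(221481 + t{\left(p,-558 \right)}\right) + 13338 = \left(221481 - \left(398 + 558 \left(-311\right)^{2}\right)\right) + 13338 = \left(221481 - 53970716\right) + 13338 = -53749235 + 13338 = -53735897$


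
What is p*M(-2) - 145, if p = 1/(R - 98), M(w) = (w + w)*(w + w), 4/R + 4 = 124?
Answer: -426635/2939 ≈ -145.16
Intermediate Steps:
R = 1/30 (R = 4/(-4 + 124) = 4/120 = 4*(1/120) = 1/30 ≈ 0.033333)
M(w) = 4*w**2 (M(w) = (2*w)*(2*w) = 4*w**2)
p = -30/2939 (p = 1/(1/30 - 98) = 1/(-2939/30) = -30/2939 ≈ -0.010208)
p*M(-2) - 145 = -120*(-2)**2/2939 - 145 = -120*4/2939 - 145 = -30/2939*16 - 145 = -480/2939 - 145 = -426635/2939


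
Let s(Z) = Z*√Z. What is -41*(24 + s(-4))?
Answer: -984 + 328*I ≈ -984.0 + 328.0*I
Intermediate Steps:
s(Z) = Z^(3/2)
-41*(24 + s(-4)) = -41*(24 + (-4)^(3/2)) = -41*(24 - 8*I) = -984 + 328*I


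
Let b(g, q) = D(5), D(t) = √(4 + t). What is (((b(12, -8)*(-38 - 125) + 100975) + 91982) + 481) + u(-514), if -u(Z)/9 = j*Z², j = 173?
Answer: -411160223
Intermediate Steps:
b(g, q) = 3 (b(g, q) = √(4 + 5) = √9 = 3)
u(Z) = -1557*Z²
(((b(12, -8)*(-38 - 125) + 100975) + 91982) + 481) + u(-514) = (((3*(-38 - 125) + 100975) + 91982) + 481) - 1557*(-514)² = (((3*(-163) + 100975) + 91982) + 481) - 1557*264196 = (((-489 + 100975) + 91982) + 481) - 411353172 = ((100486 + 91982) + 481) - 411353172 = (192468 + 481) - 411353172 = 192949 - 411353172 = -411160223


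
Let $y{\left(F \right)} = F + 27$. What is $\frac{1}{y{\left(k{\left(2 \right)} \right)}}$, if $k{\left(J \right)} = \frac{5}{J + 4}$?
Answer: $\frac{6}{167} \approx 0.035928$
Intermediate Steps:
$k{\left(J \right)} = \frac{5}{4 + J}$
$y{\left(F \right)} = 27 + F$
$\frac{1}{y{\left(k{\left(2 \right)} \right)}} = \frac{1}{27 + \frac{5}{4 + 2}} = \frac{1}{27 + \frac{5}{6}} = \frac{1}{\frac{167}{6}} = \frac{6}{167}$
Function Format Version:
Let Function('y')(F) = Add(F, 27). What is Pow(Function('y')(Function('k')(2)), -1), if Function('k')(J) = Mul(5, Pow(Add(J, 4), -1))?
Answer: Rational(6, 167) ≈ 0.035928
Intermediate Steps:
Function('k')(J) = Mul(5, Pow(Add(4, J), -1))
Function('y')(F) = Add(27, F)
Pow(Function('y')(Function('k')(2)), -1) = Pow(Add(27, Mul(5, Pow(Add(4, 2), -1))), -1) = Pow(Add(27, Mul(5, Pow(6, -1))), -1) = Pow(Add(27, Mul(5, Rational(1, 6))), -1) = Pow(Add(27, Rational(5, 6)), -1) = Pow(Rational(167, 6), -1) = Rational(6, 167)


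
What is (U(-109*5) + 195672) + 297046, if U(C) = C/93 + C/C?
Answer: 45822322/93 ≈ 4.9271e+5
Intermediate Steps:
U(C) = 1 + C/93 (U(C) = C*(1/93) + 1 = C/93 + 1 = 1 + C/93)
(U(-109*5) + 195672) + 297046 = ((1 + (-109*5)/93) + 195672) + 297046 = ((1 + (1/93)*(-545)) + 195672) + 297046 = ((1 - 545/93) + 195672) + 297046 = (-452/93 + 195672) + 297046 = 18197044/93 + 297046 = 45822322/93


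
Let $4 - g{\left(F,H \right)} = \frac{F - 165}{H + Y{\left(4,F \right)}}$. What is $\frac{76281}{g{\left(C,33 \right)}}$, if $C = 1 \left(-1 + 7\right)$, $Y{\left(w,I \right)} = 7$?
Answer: $\frac{3051240}{319} \approx 9565.0$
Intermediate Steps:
$C = 6$ ($C = 1 \cdot 6 = 6$)
$g{\left(F,H \right)} = 4 - \frac{-165 + F}{7 + H}$ ($g{\left(F,H \right)} = 4 - \frac{F - 165}{H + 7} = 4 - \frac{-165 + F}{7 + H}$)
$\frac{76281}{g{\left(C,33 \right)}} = \frac{76281}{\frac{1}{7 + 33} \left(193 - 6 + 4 \cdot 33\right)} = \frac{76281}{\frac{1}{40} \left(193 - 6 + 132\right)} = \frac{76281}{\frac{1}{40} \cdot 319} = \frac{76281}{\frac{319}{40}} = 76281 \cdot \frac{40}{319} = \frac{3051240}{319}$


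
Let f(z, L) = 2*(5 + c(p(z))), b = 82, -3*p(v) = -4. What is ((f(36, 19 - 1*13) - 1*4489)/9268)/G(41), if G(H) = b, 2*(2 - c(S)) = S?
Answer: -13429/2279928 ≈ -0.0058901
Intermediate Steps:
p(v) = 4/3 (p(v) = -⅓*(-4) = 4/3)
c(S) = 2 - S/2
G(H) = 82
f(z, L) = 38/3 (f(z, L) = 2*(5 + (2 - ½*4/3)) = 2*(5 + (2 - ⅔)) = 2*(5 + 4/3) = 2*(19/3) = 38/3)
((f(36, 19 - 1*13) - 1*4489)/9268)/G(41) = ((38/3 - 1*4489)/9268)/82 = ((38/3 - 4489)*(1/9268))*(1/82) = -13429/3*1/9268*(1/82) = -13429/27804*1/82 = -13429/2279928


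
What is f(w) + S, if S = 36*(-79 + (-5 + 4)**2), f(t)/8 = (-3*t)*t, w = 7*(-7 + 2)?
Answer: -32208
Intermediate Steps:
w = -35 (w = 7*(-5) = -35)
f(t) = -24*t**2 (f(t) = 8*((-3*t)*t) = 8*(-3*t**2) = -24*t**2)
S = -2808 (S = 36*(-79 + (-1)**2) = 36*(-79 + 1) = 36*(-78) = -2808)
f(w) + S = -24*(-35)**2 - 2808 = -24*1225 - 2808 = -29400 - 2808 = -32208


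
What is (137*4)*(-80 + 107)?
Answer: 14796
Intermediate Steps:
(137*4)*(-80 + 107) = 548*27 = 14796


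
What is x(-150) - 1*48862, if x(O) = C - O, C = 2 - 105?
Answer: -48815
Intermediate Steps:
C = -103
x(O) = -103 - O
x(-150) - 1*48862 = (-103 - 1*(-150)) - 1*48862 = (-103 + 150) - 48862 = 47 - 48862 = -48815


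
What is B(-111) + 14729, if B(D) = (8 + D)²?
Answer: 25338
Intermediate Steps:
B(-111) + 14729 = (8 - 111)² + 14729 = (-103)² + 14729 = 10609 + 14729 = 25338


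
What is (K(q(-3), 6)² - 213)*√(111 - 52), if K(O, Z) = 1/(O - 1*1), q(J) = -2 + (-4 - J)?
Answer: -3407*√59/16 ≈ -1635.6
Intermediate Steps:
q(J) = -6 - J
K(O, Z) = 1/(-1 + O) (K(O, Z) = 1/(O - 1) = 1/(-1 + O))
(K(q(-3), 6)² - 213)*√(111 - 52) = ((1/(-1 + (-6 - 1*(-3))))² - 213)*√(111 - 52) = ((1/(-1 + (-6 + 3)))² - 213)*√59 = ((1/(-1 - 3))² - 213)*√59 = ((1/(-4))² - 213)*√59 = ((-¼)² - 213)*√59 = (1/16 - 213)*√59 = -3407*√59/16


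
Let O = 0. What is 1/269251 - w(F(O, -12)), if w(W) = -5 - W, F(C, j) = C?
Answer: 1346256/269251 ≈ 5.0000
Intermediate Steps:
1/269251 - w(F(O, -12)) = 1/269251 - (-5 - 1*0) = 1/269251 - (-5 + 0) = 1/269251 - 1*(-5) = 1/269251 + 5 = 1346256/269251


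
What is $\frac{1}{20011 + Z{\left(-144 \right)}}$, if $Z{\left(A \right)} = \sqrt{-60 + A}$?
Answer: $\frac{20011}{400440325} - \frac{2 i \sqrt{51}}{400440325} \approx 4.9972 \cdot 10^{-5} - 3.5668 \cdot 10^{-8} i$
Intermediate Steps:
$\frac{1}{20011 + Z{\left(-144 \right)}} = \frac{1}{20011 + \sqrt{-60 - 144}} = \frac{1}{20011 + \sqrt{-204}} = \frac{1}{20011 + 2 i \sqrt{51}}$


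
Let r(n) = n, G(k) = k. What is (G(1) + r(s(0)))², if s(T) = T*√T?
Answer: 1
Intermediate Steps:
s(T) = T^(3/2)
(G(1) + r(s(0)))² = (1 + 0^(3/2))² = (1 + 0)² = 1² = 1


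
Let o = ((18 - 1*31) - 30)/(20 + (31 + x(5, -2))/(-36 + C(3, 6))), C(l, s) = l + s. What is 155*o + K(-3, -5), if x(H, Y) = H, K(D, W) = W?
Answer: -20275/56 ≈ -362.05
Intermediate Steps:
o = -129/56 (o = ((18 - 1*31) - 30)/(20 + (31 + 5)/(-36 + (3 + 6))) = ((18 - 31) - 30)/(20 + 36/(-36 + 9)) = (-13 - 30)/(20 + 36/(-27)) = -43/(20 + 36*(-1/27)) = -43/(20 - 4/3) = -43/56/3 = -43*3/56 = -129/56 ≈ -2.3036)
155*o + K(-3, -5) = 155*(-129/56) - 5 = -19995/56 - 5 = -20275/56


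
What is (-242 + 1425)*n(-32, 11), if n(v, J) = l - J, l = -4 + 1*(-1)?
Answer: -18928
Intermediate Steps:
l = -5 (l = -4 - 1 = -5)
n(v, J) = -5 - J
(-242 + 1425)*n(-32, 11) = (-242 + 1425)*(-5 - 1*11) = 1183*(-5 - 11) = 1183*(-16) = -18928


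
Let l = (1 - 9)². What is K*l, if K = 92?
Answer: 5888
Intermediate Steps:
l = 64 (l = (-8)² = 64)
K*l = 92*64 = 5888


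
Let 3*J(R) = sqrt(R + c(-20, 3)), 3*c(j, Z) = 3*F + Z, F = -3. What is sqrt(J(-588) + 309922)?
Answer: sqrt(2789298 + 3*I*sqrt(590))/3 ≈ 556.71 + 0.0072719*I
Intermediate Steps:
c(j, Z) = -3 + Z/3 (c(j, Z) = (3*(-3) + Z)/3 = (-9 + Z)/3 = -3 + Z/3)
J(R) = sqrt(-2 + R)/3 (J(R) = sqrt(R + (-3 + (1/3)*3))/3 = sqrt(R + (-3 + 1))/3 = sqrt(R - 2)/3 = sqrt(-2 + R)/3)
sqrt(J(-588) + 309922) = sqrt(sqrt(-2 - 588)/3 + 309922) = sqrt(sqrt(-590)/3 + 309922) = sqrt((I*sqrt(590))/3 + 309922) = sqrt(I*sqrt(590)/3 + 309922) = sqrt(309922 + I*sqrt(590)/3)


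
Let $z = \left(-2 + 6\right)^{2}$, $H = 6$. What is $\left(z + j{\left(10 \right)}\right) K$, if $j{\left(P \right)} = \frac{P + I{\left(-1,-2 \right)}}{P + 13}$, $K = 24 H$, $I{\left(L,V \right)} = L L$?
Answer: $\frac{54576}{23} \approx 2372.9$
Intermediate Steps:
$I{\left(L,V \right)} = L^{2}$
$z = 16$ ($z = 4^{2} = 16$)
$K = 144$ ($K = 24 \cdot 6 = 144$)
$j{\left(P \right)} = \frac{1 + P}{13 + P}$ ($j{\left(P \right)} = \frac{P + \left(-1\right)^{2}}{P + 13} = \frac{P + 1}{13 + P} = \frac{1 + P}{13 + P}$)
$\left(z + j{\left(10 \right)}\right) K = \left(16 + \frac{1 + 10}{13 + 10}\right) 144 = \left(16 + \frac{1}{23} \cdot 11\right) 144 = \left(16 + \frac{11}{23}\right) 144 = \frac{379}{23} \cdot 144 = \frac{54576}{23}$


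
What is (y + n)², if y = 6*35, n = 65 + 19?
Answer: 86436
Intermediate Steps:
n = 84
y = 210
(y + n)² = (210 + 84)² = 294² = 86436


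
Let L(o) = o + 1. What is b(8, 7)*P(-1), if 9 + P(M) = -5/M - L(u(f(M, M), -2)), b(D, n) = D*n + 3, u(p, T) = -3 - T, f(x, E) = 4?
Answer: -236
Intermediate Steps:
b(D, n) = 3 + D*n
L(o) = 1 + o
P(M) = -9 - 5/M (P(M) = -9 + (-5/M - (1 + (-3 - 1*(-2)))) = -9 + (-5/M - (1 + (-3 + 2))) = -9 + (-5/M - (1 - 1)) = -9 + (-5/M - 1*0) = -9 + (-5/M + 0) = -9 - 5/M)
b(8, 7)*P(-1) = (3 + 8*7)*(-9 - 5/(-1)) = (3 + 56)*(-9 - 5*(-1)) = 59*(-9 + 5) = 59*(-4) = -236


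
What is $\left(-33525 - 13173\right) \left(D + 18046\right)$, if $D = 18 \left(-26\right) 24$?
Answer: $-318200172$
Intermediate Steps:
$D = -11232$ ($D = \left(-468\right) 24 = -11232$)
$\left(-33525 - 13173\right) \left(D + 18046\right) = \left(-33525 - 13173\right) \left(-11232 + 18046\right) = \left(-46698\right) 6814 = -318200172$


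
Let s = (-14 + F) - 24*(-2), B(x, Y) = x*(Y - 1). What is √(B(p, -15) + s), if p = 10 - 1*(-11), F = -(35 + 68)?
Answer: 9*I*√5 ≈ 20.125*I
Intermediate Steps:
F = -103 (F = -1*103 = -103)
p = 21 (p = 10 + 11 = 21)
B(x, Y) = x*(-1 + Y)
s = -69 (s = (-14 - 103) - 24*(-2) = -117 + 48 = -69)
√(B(p, -15) + s) = √(21*(-1 - 15) - 69) = √(21*(-16) - 69) = √(-336 - 69) = √(-405) = 9*I*√5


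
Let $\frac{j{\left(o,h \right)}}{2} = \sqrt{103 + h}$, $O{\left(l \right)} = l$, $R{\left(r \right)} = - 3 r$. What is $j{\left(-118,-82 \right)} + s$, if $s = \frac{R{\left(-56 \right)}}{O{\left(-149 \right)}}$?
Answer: $- \frac{168}{149} + 2 \sqrt{21} \approx 8.0376$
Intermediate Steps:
$j{\left(o,h \right)} = 2 \sqrt{103 + h}$
$s = - \frac{168}{149}$ ($s = \frac{\left(-3\right) \left(-56\right)}{-149} = 168 \left(- \frac{1}{149}\right) = - \frac{168}{149} \approx -1.1275$)
$j{\left(-118,-82 \right)} + s = 2 \sqrt{103 - 82} - \frac{168}{149} = 2 \sqrt{21} - \frac{168}{149} = - \frac{168}{149} + 2 \sqrt{21}$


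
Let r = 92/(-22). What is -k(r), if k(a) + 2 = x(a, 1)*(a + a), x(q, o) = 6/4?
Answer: 160/11 ≈ 14.545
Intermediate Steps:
r = -46/11 (r = 92*(-1/22) = -46/11 ≈ -4.1818)
x(q, o) = 3/2 (x(q, o) = 6*(¼) = 3/2)
k(a) = -2 + 3*a (k(a) = -2 + 3*(a + a)/2 = -2 + 3*(2*a)/2 = -2 + 3*a)
-k(r) = -(-2 + 3*(-46/11)) = -(-2 - 138/11) = -1*(-160/11) = 160/11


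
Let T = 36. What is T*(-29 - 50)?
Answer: -2844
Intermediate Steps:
T*(-29 - 50) = 36*(-29 - 50) = 36*(-79) = -2844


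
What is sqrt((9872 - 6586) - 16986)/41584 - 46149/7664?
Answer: -46149/7664 + 5*I*sqrt(137)/20792 ≈ -6.0215 + 0.0028147*I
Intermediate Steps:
sqrt((9872 - 6586) - 16986)/41584 - 46149/7664 = sqrt(3286 - 16986)*(1/41584) - 46149*1/7664 = sqrt(-13700)*(1/41584) - 46149/7664 = (10*I*sqrt(137))*(1/41584) - 46149/7664 = 5*I*sqrt(137)/20792 - 46149/7664 = -46149/7664 + 5*I*sqrt(137)/20792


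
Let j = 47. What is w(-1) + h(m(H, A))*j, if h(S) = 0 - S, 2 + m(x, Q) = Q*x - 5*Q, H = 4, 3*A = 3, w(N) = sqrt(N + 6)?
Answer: 141 + sqrt(5) ≈ 143.24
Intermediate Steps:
w(N) = sqrt(6 + N)
A = 1 (A = (1/3)*3 = 1)
m(x, Q) = -2 - 5*Q + Q*x (m(x, Q) = -2 + (Q*x - 5*Q) = -2 + (-5*Q + Q*x) = -2 - 5*Q + Q*x)
h(S) = -S
w(-1) + h(m(H, A))*j = sqrt(6 - 1) - (-2 - 5*1 + 1*4)*47 = sqrt(5) - (-2 - 5 + 4)*47 = sqrt(5) - 1*(-3)*47 = sqrt(5) + 3*47 = sqrt(5) + 141 = 141 + sqrt(5)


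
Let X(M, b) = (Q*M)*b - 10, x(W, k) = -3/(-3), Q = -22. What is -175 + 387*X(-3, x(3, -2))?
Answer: 21497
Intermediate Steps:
x(W, k) = 1 (x(W, k) = -3*(-⅓) = 1)
X(M, b) = -10 - 22*M*b (X(M, b) = (-22*M)*b - 10 = -22*M*b - 10 = -10 - 22*M*b)
-175 + 387*X(-3, x(3, -2)) = -175 + 387*(-10 - 22*(-3)*1) = -175 + 387*(-10 + 66) = -175 + 387*56 = -175 + 21672 = 21497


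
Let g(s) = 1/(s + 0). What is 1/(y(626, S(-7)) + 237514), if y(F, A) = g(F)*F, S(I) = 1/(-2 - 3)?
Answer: 1/237515 ≈ 4.2103e-6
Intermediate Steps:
g(s) = 1/s
S(I) = -1/5 (S(I) = 1/(-5) = -1/5)
y(F, A) = 1 (y(F, A) = F/F = 1)
1/(y(626, S(-7)) + 237514) = 1/(1 + 237514) = 1/237515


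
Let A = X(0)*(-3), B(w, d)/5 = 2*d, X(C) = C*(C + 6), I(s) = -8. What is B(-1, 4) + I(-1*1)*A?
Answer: 40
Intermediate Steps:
X(C) = C*(6 + C)
B(w, d) = 10*d (B(w, d) = 5*(2*d) = 10*d)
A = 0 (A = (0*(6 + 0))*(-3) = (0*6)*(-3) = 0*(-3) = 0)
B(-1, 4) + I(-1*1)*A = 10*4 - 8*0 = 40 + 0 = 40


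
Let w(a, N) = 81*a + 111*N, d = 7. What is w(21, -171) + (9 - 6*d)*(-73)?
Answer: -14871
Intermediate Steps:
w(21, -171) + (9 - 6*d)*(-73) = (81*21 + 111*(-171)) + (9 - 6*7)*(-73) = (1701 - 18981) + (9 - 42)*(-73) = -17280 - 33*(-73) = -17280 + 2409 = -14871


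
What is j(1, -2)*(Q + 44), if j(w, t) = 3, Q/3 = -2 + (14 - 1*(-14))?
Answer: 366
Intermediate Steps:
Q = 78 (Q = 3*(-2 + (14 - 1*(-14))) = 3*(-2 + (14 + 14)) = 3*(-2 + 28) = 3*26 = 78)
j(1, -2)*(Q + 44) = 3*(78 + 44) = 3*122 = 366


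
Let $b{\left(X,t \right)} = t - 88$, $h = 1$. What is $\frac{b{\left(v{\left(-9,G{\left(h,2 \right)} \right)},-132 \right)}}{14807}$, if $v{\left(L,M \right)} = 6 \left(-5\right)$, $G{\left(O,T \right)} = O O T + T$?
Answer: $- \frac{220}{14807} \approx -0.014858$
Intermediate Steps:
$G{\left(O,T \right)} = T + T O^{2}$ ($G{\left(O,T \right)} = O^{2} T + T = T O^{2} + T = T + T O^{2}$)
$v{\left(L,M \right)} = -30$
$b{\left(X,t \right)} = -88 + t$
$\frac{b{\left(v{\left(-9,G{\left(h,2 \right)} \right)},-132 \right)}}{14807} = \frac{-88 - 132}{14807} = \left(-220\right) \frac{1}{14807} = - \frac{220}{14807}$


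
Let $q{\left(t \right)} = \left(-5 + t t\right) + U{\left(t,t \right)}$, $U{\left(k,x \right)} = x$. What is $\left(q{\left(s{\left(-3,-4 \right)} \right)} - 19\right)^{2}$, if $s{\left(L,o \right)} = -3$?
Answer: $324$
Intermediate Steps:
$q{\left(t \right)} = -5 + t + t^{2}$ ($q{\left(t \right)} = \left(-5 + t t\right) + t = \left(-5 + t^{2}\right) + t = -5 + t + t^{2}$)
$\left(q{\left(s{\left(-3,-4 \right)} \right)} - 19\right)^{2} = \left(\left(-5 - 3 + \left(-3\right)^{2}\right) - 19\right)^{2} = \left(\left(-5 - 3 + 9\right) - 19\right)^{2} = \left(1 - 19\right)^{2} = \left(-18\right)^{2} = 324$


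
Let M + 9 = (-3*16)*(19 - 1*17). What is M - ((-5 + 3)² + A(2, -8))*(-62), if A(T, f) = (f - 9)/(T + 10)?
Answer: 331/6 ≈ 55.167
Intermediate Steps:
A(T, f) = (-9 + f)/(10 + T)
M = -105 (M = -9 + (-3*16)*(19 - 1*17) = -9 - 48*(19 - 17) = -9 - 48*2 = -9 - 96 = -105)
M - ((-5 + 3)² + A(2, -8))*(-62) = -105 - ((-5 + 3)² + (-9 - 8)/(10 + 2))*(-62) = -105 - ((-2)² - 17/12)*(-62) = -105 - (4 + (1/12)*(-17))*(-62) = -105 - (4 - 17/12)*(-62) = -105 - 31*(-62)/12 = -105 - 1*(-961/6) = -105 + 961/6 = 331/6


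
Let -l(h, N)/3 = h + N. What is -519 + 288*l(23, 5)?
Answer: -24711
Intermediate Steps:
l(h, N) = -3*N - 3*h (l(h, N) = -3*(h + N) = -3*(N + h) = -3*N - 3*h)
-519 + 288*l(23, 5) = -519 + 288*(-3*5 - 3*23) = -519 + 288*(-15 - 69) = -519 + 288*(-84) = -519 - 24192 = -24711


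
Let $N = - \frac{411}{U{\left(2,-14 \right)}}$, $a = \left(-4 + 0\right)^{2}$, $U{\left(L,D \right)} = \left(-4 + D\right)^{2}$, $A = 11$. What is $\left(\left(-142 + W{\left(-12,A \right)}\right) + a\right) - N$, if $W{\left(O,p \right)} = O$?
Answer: $- \frac{14767}{108} \approx -136.73$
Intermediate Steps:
$a = 16$ ($a = \left(-4\right)^{2} = 16$)
$N = - \frac{137}{108}$ ($N = - \frac{411}{\left(-4 - 14\right)^{2}} = - \frac{411}{\left(-18\right)^{2}} = - \frac{411}{324} = \left(-411\right) \frac{1}{324} = - \frac{137}{108} \approx -1.2685$)
$\left(\left(-142 + W{\left(-12,A \right)}\right) + a\right) - N = \left(\left(-142 - 12\right) + 16\right) - - \frac{137}{108} = \left(-154 + 16\right) + \frac{137}{108} = -138 + \frac{137}{108} = - \frac{14767}{108}$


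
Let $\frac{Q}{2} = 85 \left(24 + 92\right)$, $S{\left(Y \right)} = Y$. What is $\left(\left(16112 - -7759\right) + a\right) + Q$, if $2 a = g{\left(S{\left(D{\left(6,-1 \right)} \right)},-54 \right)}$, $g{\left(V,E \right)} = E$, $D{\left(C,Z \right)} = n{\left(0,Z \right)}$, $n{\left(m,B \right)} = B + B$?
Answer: $43564$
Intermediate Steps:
$n{\left(m,B \right)} = 2 B$
$D{\left(C,Z \right)} = 2 Z$
$a = -27$ ($a = \frac{1}{2} \left(-54\right) = -27$)
$Q = 19720$ ($Q = 2 \cdot 85 \left(24 + 92\right) = 2 \cdot 85 \cdot 116 = 2 \cdot 9860 = 19720$)
$\left(\left(16112 - -7759\right) + a\right) + Q = \left(\left(16112 - -7759\right) - 27\right) + 19720 = \left(\left(16112 + 7759\right) - 27\right) + 19720 = \left(23871 - 27\right) + 19720 = 23844 + 19720 = 43564$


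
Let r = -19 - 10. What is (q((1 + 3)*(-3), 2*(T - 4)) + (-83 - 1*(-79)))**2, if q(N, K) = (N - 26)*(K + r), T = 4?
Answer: 1205604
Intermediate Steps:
r = -29
q(N, K) = (-29 + K)*(-26 + N) (q(N, K) = (N - 26)*(K - 29) = (-26 + N)*(-29 + K) = (-29 + K)*(-26 + N))
(q((1 + 3)*(-3), 2*(T - 4)) + (-83 - 1*(-79)))**2 = ((754 - 29*(1 + 3)*(-3) - 52*(4 - 4) + (2*(4 - 4))*((1 + 3)*(-3))) + (-83 - 1*(-79)))**2 = ((754 - 116*(-3) - 52*0 + (2*0)*(4*(-3))) + (-83 + 79))**2 = ((754 - 29*(-12) - 26*0 + 0*(-12)) - 4)**2 = ((754 + 348 + 0 + 0) - 4)**2 = (1102 - 4)**2 = 1098**2 = 1205604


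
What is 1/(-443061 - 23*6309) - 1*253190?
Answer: -148918255921/588168 ≈ -2.5319e+5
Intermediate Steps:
1/(-443061 - 23*6309) - 1*253190 = 1/(-443061 - 145107) - 253190 = 1/(-588168) - 253190 = -1/588168 - 253190 = -148918255921/588168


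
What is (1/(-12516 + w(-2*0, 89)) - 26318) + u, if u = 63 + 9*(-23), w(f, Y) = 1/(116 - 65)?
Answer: -16891091581/638315 ≈ -26462.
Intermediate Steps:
w(f, Y) = 1/51
u = -144 (u = 63 - 207 = -144)
(1/(-12516 + w(-2*0, 89)) - 26318) + u = (1/(-12516 + 1/51) - 26318) - 144 = (1/(-638315/51) - 26318) - 144 = (-51/638315 - 26318) - 144 = -16799174221/638315 - 144 = -16891091581/638315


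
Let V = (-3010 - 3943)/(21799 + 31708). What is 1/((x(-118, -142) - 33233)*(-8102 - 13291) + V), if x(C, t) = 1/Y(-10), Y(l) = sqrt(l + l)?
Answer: 40709187831162434200/28942342375676603011188331001 - 122496277310514*I*sqrt(5)/28942342375676603011188331001 ≈ 1.4066e-9 - 9.464e-15*I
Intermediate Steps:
Y(l) = sqrt(2)*sqrt(l) (Y(l) = sqrt(2*l) = sqrt(2)*sqrt(l))
x(C, t) = -I*sqrt(5)/10 (x(C, t) = 1/(sqrt(2)*sqrt(-10)) = 1/(sqrt(2)*(I*sqrt(10))) = 1/(2*I*sqrt(5)) = -I*sqrt(5)/10)
V = -6953/53507 ≈ -0.12995
1/((x(-118, -142) - 33233)*(-8102 - 13291) + V) = 1/((-I*sqrt(5)/10 - 33233)*(-8102 - 13291) - 6953/53507) = 1/((-33233 - I*sqrt(5)/10)*(-21393) - 6953/53507) = 1/((710953569 + 21393*I*sqrt(5)/10) - 6953/53507) = 1/(38040992609530/53507 + 21393*I*sqrt(5)/10)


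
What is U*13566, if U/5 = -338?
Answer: -22926540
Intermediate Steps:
U = -1690 (U = 5*(-338) = -1690)
U*13566 = -1690*13566 = -22926540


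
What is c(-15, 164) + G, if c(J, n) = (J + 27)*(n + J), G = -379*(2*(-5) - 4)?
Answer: 7094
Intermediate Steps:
G = 5306 (G = -379*(-10 - 4) = -379*(-14) = 5306)
c(J, n) = (27 + J)*(J + n)
c(-15, 164) + G = ((-15)**2 + 27*(-15) + 27*164 - 15*164) + 5306 = (225 - 405 + 4428 - 2460) + 5306 = 1788 + 5306 = 7094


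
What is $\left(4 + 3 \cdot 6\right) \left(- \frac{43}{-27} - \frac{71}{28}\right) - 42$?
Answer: $- \frac{23719}{378} \approx -62.749$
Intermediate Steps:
$\left(4 + 3 \cdot 6\right) \left(- \frac{43}{-27} - \frac{71}{28}\right) - 42 = \left(4 + 18\right) \left(\left(-43\right) \left(- \frac{1}{27}\right) - \frac{71}{28}\right) - 42 = 22 \left(\frac{43}{27} - \frac{71}{28}\right) - 42 = 22 \left(- \frac{713}{756}\right) - 42 = - \frac{7843}{378} - 42 = - \frac{23719}{378}$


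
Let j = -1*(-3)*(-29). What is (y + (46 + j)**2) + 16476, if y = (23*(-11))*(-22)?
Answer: 23723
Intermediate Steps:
j = -87 (j = 3*(-29) = -87)
y = 5566 (y = -253*(-22) = 5566)
(y + (46 + j)**2) + 16476 = (5566 + (46 - 87)**2) + 16476 = (5566 + (-41)**2) + 16476 = (5566 + 1681) + 16476 = 7247 + 16476 = 23723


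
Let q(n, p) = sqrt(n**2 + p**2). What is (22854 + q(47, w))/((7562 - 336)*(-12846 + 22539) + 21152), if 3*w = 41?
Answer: 11427/35031385 + sqrt(21562)/210188310 ≈ 0.00032689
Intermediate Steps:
w = 41/3 (w = (1/3)*41 = 41/3 ≈ 13.667)
(22854 + q(47, w))/((7562 - 336)*(-12846 + 22539) + 21152) = (22854 + sqrt(47**2 + (41/3)**2))/((7562 - 336)*(-12846 + 22539) + 21152) = (22854 + sqrt(2209 + 1681/9))/(7226*9693 + 21152) = (22854 + sqrt(21562/9))/(70041618 + 21152) = (22854 + sqrt(21562)/3)/70062770 = (22854 + sqrt(21562)/3)*(1/70062770) = 11427/35031385 + sqrt(21562)/210188310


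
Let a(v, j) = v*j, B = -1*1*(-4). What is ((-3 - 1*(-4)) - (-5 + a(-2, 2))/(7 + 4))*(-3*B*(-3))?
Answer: 720/11 ≈ 65.455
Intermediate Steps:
B = 4 (B = -1*(-4) = 4)
a(v, j) = j*v
((-3 - 1*(-4)) - (-5 + a(-2, 2))/(7 + 4))*(-3*B*(-3)) = ((-3 - 1*(-4)) - (-5 + 2*(-2))/(7 + 4))*(-3*4*(-3)) = ((-3 + 4) - (-5 - 4)/11)*(-12*(-3)) = (1 - (-9)/11)*36 = (1 - 1*(-9/11))*36 = (1 + 9/11)*36 = (20/11)*36 = 720/11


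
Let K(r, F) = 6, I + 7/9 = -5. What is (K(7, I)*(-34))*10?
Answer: -2040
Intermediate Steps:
I = -52/9 (I = -7/9 - 5 = -52/9 ≈ -5.7778)
(K(7, I)*(-34))*10 = (6*(-34))*10 = -204*10 = -2040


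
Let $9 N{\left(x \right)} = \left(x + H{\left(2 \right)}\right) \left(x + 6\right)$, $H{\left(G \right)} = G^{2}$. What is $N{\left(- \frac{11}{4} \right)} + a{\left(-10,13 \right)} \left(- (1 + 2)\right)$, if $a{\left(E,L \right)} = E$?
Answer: $\frac{4385}{144} \approx 30.451$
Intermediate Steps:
$N{\left(x \right)} = \frac{\left(4 + x\right) \left(6 + x\right)}{9}$ ($N{\left(x \right)} = \frac{\left(x + 2^{2}\right) \left(x + 6\right)}{9} = \frac{\left(x + 4\right) \left(6 + x\right)}{9} = \frac{\left(4 + x\right) \left(6 + x\right)}{9}$)
$N{\left(- \frac{11}{4} \right)} + a{\left(-10,13 \right)} \left(- (1 + 2)\right) = \left(\frac{8}{3} + \frac{\left(- \frac{11}{4}\right)^{2}}{9} + \frac{10 \left(- \frac{11}{4}\right)}{9}\right) - 10 \left(- (1 + 2)\right) = \left(\frac{8}{3} + \frac{\left(\left(-11\right) \frac{1}{4}\right)^{2}}{9} + \frac{10 \left(\left(-11\right) \frac{1}{4}\right)}{9}\right) - 10 \left(\left(-1\right) 3\right) = \left(\frac{8}{3} + \frac{\left(- \frac{11}{4}\right)^{2}}{9} + \frac{10}{9} \left(- \frac{11}{4}\right)\right) - -30 = \left(\frac{8}{3} + \frac{1}{9} \cdot \frac{121}{16} - \frac{55}{18}\right) + 30 = \left(\frac{8}{3} + \frac{121}{144} - \frac{55}{18}\right) + 30 = \frac{65}{144} + 30 = \frac{4385}{144}$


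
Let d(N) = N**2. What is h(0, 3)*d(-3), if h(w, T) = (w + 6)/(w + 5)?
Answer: 54/5 ≈ 10.800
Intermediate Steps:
h(w, T) = (6 + w)/(5 + w)
h(0, 3)*d(-3) = ((6 + 0)/(5 + 0))*(-3)**2 = (6/5)*9 = 54/5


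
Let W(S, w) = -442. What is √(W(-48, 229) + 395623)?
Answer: 3*√43909 ≈ 628.63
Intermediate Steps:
√(W(-48, 229) + 395623) = √(-442 + 395623) = √395181 = 3*√43909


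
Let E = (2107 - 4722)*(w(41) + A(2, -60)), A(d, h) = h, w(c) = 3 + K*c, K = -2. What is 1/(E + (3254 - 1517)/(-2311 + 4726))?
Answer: 805/292606004 ≈ 2.7511e-6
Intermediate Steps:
w(c) = 3 - 2*c
E = 363485 (E = (2107 - 4722)*((3 - 2*41) - 60) = -2615*((3 - 82) - 60) = -2615*(-79 - 60) = -2615*(-139) = 363485)
1/(E + (3254 - 1517)/(-2311 + 4726)) = 1/(363485 + (3254 - 1517)/(-2311 + 4726)) = 1/(363485 + 1737/2415) = 1/(363485 + 1737*(1/2415)) = 1/(363485 + 579/805) = 1/(292606004/805) = 805/292606004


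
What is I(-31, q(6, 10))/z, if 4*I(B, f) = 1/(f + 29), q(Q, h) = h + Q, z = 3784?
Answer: 1/681120 ≈ 1.4682e-6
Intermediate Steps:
q(Q, h) = Q + h
I(B, f) = 1/(4*(29 + f)) (I(B, f) = 1/(4*(f + 29)) = 1/(4*(29 + f)))
I(-31, q(6, 10))/z = (1/(4*(29 + (6 + 10))))/3784 = (1/(4*(29 + 16)))*(1/3784) = ((1/4)/45)*(1/3784) = ((1/4)*(1/45))*(1/3784) = (1/180)*(1/3784) = 1/681120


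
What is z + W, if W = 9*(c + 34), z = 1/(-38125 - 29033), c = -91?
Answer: -34452055/67158 ≈ -513.00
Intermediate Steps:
z = -1/67158 (z = 1/(-67158) = -1/67158 ≈ -1.4890e-5)
W = -513 (W = 9*(-91 + 34) = 9*(-57) = -513)
z + W = -1/67158 - 513 = -34452055/67158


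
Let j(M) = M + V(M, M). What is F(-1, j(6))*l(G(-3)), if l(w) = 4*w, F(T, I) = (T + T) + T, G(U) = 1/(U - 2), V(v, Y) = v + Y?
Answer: 12/5 ≈ 2.4000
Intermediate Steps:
V(v, Y) = Y + v
G(U) = 1/(-2 + U)
j(M) = 3*M (j(M) = M + (M + M) = M + 2*M = 3*M)
F(T, I) = 3*T (F(T, I) = 2*T + T = 3*T)
F(-1, j(6))*l(G(-3)) = (3*(-1))*(4/(-2 - 3)) = -12/(-5) = -12*(-1)/5 = -3*(-⅘) = 12/5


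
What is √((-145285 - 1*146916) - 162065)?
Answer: 3*I*√50474 ≈ 673.99*I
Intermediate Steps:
√((-145285 - 1*146916) - 162065) = √((-145285 - 146916) - 162065) = √(-292201 - 162065) = √(-454266) = 3*I*√50474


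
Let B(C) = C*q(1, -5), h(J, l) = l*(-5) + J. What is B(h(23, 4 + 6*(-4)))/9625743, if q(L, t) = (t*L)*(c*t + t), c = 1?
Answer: 2050/3208581 ≈ 0.00063891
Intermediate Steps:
q(L, t) = 2*L*t**2 (q(L, t) = (t*L)*(1*t + t) = (L*t)*(t + t) = (L*t)*(2*t) = 2*L*t**2)
h(J, l) = J - 5*l (h(J, l) = -5*l + J = J - 5*l)
B(C) = 50*C (B(C) = C*(2*1*(-5)**2) = C*(2*1*25) = C*50 = 50*C)
B(h(23, 4 + 6*(-4)))/9625743 = (50*(23 - 5*(4 + 6*(-4))))/9625743 = (50*(23 - 5*(4 - 24)))*(1/9625743) = (50*(23 - 5*(-20)))*(1/9625743) = (50*(23 + 100))*(1/9625743) = (50*123)*(1/9625743) = 6150*(1/9625743) = 2050/3208581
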